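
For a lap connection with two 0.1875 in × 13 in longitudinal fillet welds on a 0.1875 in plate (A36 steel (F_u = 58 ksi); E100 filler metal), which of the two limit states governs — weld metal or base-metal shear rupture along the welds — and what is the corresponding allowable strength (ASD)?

E100XX → F_EXX = 100 ksi.
t_e = 0.707 × 0.1875 = 0.1326 in; L = 26 in.
Weld metal: R_n/Ω = (1/2.0) × 0.6 × 100 × 0.1326 × 26 = 103.4 kip.
Base metal (shear rupture): R_n/Ω = (1/2.0) × 0.6 × 58 × 0.1875 × 26 = 84.82 kip.
Governing: base-metal shear rupture.

R_n/Ω ≈ 84.8 kip (base-metal shear rupture governs)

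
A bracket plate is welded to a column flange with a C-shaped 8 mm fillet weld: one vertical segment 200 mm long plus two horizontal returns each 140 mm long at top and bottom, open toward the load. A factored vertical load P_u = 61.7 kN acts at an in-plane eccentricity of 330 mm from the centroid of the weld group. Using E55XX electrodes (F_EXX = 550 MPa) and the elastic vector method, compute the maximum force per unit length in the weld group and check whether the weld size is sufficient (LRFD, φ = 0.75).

f_max ≈ 734 N/mm; adequate

Total weld length L_w = 480 mm. Treat welds as unit-width lines.
Centroid: x̄ = 2×140×70 / 480 = 40.83 mm from the vertical weld.
Polar moment about centroid: J = I_x + I_y = [200³/12 + 2×140×100²] + [200×40.83² + 2(140³/12 + 140×29.17²)] = 4496000 mm³.
Direct shear f_v = P/L_w = 61.7×10³ / 480 = 128.5 N/mm (vertical).
Torsion M = P·e = 61.7×10³ × 330 = 20361000 N·mm.
Critical point at (x, y) = (99.17, 100) from centroid. f_tx = M·y/J = 452.9 N/mm; f_ty = M·x/J = 449.1 N/mm.
Resultant f_max = √[f_tx² + (f_v + f_ty)²] = √[452.9² + (128.5 + 449.1)²] = 734 N/mm.
Capacity per unit length: φr_n = 0.75 × 0.6 × 550 × (0.707 × 8) = 1400 N/mm.
734 ≤ 1400 → adequate.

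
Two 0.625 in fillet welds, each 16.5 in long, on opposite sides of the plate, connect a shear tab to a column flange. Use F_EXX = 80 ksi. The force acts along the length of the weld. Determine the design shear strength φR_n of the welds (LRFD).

Effective throat t_e = 0.707 × 0.625 = 0.4419 in.
Total length L = 33 in; A_we = 0.4419 × 33 = 14.58 in².
F_nw = 0.6 F_EXX = 0.6 × 80 = 48 ksi.
φR_n = 0.75 × 48 × 14.58 = 524.9 kips.

φR_n ≈ 525 kips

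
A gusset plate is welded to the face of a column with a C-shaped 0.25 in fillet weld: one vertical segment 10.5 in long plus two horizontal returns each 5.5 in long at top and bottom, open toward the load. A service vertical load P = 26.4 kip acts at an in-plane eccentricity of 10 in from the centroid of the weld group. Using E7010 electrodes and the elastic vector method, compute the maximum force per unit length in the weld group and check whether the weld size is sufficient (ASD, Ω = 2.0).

E70XX → F_EXX = 70 ksi.
Total weld length L_w = 21.5 in. Treat welds as unit-width lines.
Centroid: x̄ = 2×5.5×2.75 / 21.5 = 1.407 in from the vertical weld.
Polar moment about centroid: J = I_x + I_y = [10.5³/12 + 2×5.5×5.25²] + [10.5×1.407² + 2(5.5³/12 + 5.5×1.343²)] = 468 in³.
Direct shear f_v = P/L_w = 26.4 / 21.5 = 1.228 kip/in (vertical).
Torsion M = P·e = 26.4 × 10 = 264 kip·in.
Critical point at (x, y) = (4.093, 5.25) from centroid. f_tx = M·y/J = 2.961 kip/in; f_ty = M·x/J = 2.309 kip/in.
Resultant f_max = √[f_tx² + (f_v + f_ty)²] = √[2.961² + (1.228 + 2.309)²] = 4.613 kip/in.
Capacity per unit length: r_n/Ω = (1/2.0) × 0.6 × 70 × (0.707 × 0.25) = 3.712 kip/in.
4.613 > 3.712 → NOT adequate.

f_max ≈ 4.61 kip/in; NOT adequate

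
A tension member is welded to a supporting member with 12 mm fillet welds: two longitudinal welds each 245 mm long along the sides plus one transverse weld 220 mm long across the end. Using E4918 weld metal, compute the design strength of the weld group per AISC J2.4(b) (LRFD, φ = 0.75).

E49XX → F_EXX = 490 MPa.
t_e = 0.707 × 12 = 8.484 mm.
R_nwl = 0.6 × 490 × 8.484 × 490 × 10⁻³ = 1222 kN (longitudinal, 2 welds).
R_nwt = 0.6 × 490 × 8.484 × 220 × 10⁻³ = 548.7 kN (transverse, base value).
(i) R_nwl + R_nwt = 1771 kN; (ii) 0.85 R_nwl + 1.5 R_nwt = 1862 kN.
R_n = max = 1862 kN [governs: (ii)]; φR_n = 1396 kN.

φR_n ≈ 1400 kN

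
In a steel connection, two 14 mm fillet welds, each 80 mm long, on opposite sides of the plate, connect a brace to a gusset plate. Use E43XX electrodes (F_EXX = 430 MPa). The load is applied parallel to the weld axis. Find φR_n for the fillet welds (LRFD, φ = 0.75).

Effective throat t_e = 0.707 × 14 = 9.898 mm.
Total length L = 160 mm; A_we = 9.898 × 160 = 1584 mm².
F_nw = 0.6 F_EXX = 0.6 × 430 = 258 MPa.
φR_n = 0.75 × 258 × 1584 × 10⁻³ = 306.4 kN.

φR_n ≈ 306 kN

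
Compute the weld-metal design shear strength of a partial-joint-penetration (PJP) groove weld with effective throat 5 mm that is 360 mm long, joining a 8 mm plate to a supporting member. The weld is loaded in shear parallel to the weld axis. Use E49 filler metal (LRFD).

E49XX → F_EXX = 490 MPa.
Effective throat (given) t_e = 5 mm.
A_we = 5 × 360 = 1800 mm².
F_nw = 0.6 F_EXX = 294 MPa.
φR_n = 0.75 × 294 × 1800 × 10⁻³ = 396.9 kN.

φR_n ≈ 397 kN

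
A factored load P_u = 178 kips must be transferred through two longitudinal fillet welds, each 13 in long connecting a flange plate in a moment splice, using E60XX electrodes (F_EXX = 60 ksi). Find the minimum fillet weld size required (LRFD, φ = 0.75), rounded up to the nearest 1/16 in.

w = 3/8 in

Total weld length L = 26 in.
Required throat t_e = P_u / (φ × 0.6 F_EXX × L) = 178 / (0.75 × 0.6 × 60 × 26) = 0.2536 in.
Required leg w = t_e / 0.707 = 0.3586 in → use 3/8 in.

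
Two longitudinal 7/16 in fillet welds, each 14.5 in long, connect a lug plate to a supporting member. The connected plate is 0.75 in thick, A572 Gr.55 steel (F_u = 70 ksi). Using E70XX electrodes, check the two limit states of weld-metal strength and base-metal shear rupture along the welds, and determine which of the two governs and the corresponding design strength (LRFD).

φR_n ≈ 283 kips (weld metal governs)

E70XX → F_EXX = 70 ksi.
t_e = 0.707 × 0.4375 = 0.3093 in; L = 29 in.
Weld metal: φR_n = 0.75 × 0.6 × 70 × 0.3093 × 29 = 282.6 kips.
Base metal (shear rupture): φR_n = 0.75 × 0.6 × 70 × 0.75 × 29 = 685.1 kips.
Governing: weld metal.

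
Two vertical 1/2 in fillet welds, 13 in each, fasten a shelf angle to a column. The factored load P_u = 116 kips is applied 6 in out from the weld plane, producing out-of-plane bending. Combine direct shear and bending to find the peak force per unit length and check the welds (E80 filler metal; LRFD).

E80XX → F_EXX = 80 ksi.
L_w = 2 × 13 = 26 in; section modulus (unit throat) S = 2 × L²/6 = 56.33 in².
Direct shear f_v = P/L_w = 116/26 = 4.462 kip/in.
Moment M = P × e = 116 × 6 = 696 kip·in; bending f_b = M/S = 12.36 kip/in.
f_max = √(f_v² + f_b²) = √(4.462² + 12.36²) = 13.14 kip/in.
φr_n = 0.75 × 0.6 × 80 × (0.707 × 0.5) = 12.73 kip/in → NOT adequate.

f_max ≈ 13.1 kip/in; NOT adequate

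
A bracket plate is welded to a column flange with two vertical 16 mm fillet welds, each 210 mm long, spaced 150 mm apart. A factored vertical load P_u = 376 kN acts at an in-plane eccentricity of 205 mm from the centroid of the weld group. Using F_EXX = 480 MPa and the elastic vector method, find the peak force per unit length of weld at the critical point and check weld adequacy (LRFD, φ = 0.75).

Total weld length L_w = 420 mm. Treat welds as unit-width lines.
Polar moment about centroid: J = 2[d³/12 + d(b/2)²] = 2[210³/12 + 210×75²] = 3906000 mm³.
Direct shear f_v = P/L_w = 376×10³ / 420 = 895.2 N/mm (vertical).
Torsion M = P·e = 376×10³ × 205 = 77080000 N·mm.
Critical point at (x, y) = (75, 105) from centroid. f_tx = M·y/J = 2072 N/mm; f_ty = M·x/J = 1480 N/mm.
Resultant f_max = √[f_tx² + (f_v + f_ty)²] = √[2072² + (895.2 + 1480)²] = 3152 N/mm.
Capacity per unit length: φr_n = 0.75 × 0.6 × 480 × (0.707 × 16) = 2443 N/mm.
3152 > 2443 → NOT adequate.

f_max ≈ 3150 N/mm; NOT adequate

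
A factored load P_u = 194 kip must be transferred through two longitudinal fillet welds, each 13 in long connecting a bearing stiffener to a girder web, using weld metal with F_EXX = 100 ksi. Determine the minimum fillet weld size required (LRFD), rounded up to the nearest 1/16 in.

w = 1/4 in

Total weld length L = 26 in.
Required throat t_e = P_u / (φ × 0.6 F_EXX × L) = 194 / (0.75 × 0.6 × 100 × 26) = 0.1658 in.
Required leg w = t_e / 0.707 = 0.2345 in → use 1/4 in.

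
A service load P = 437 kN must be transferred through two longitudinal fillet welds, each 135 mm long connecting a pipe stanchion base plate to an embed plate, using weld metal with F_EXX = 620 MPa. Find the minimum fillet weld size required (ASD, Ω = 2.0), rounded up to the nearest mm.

Total weld length L = 270 mm.
Required throat t_e = P × Ω / (0.6 F_EXX × L) = 437 × 2.0 / (0.6 × 620 × 270 × 10⁻³) = 8.702 mm.
Required leg w = t_e / 0.707 = 12.31 mm → use 13 mm.

w = 13 mm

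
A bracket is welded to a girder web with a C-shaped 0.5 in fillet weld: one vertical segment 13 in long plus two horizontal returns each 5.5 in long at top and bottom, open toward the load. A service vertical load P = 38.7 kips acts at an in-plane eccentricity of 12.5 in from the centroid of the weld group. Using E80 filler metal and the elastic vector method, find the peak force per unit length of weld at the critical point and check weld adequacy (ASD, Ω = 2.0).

f_max ≈ 6.24 kip/in; adequate

E80XX → F_EXX = 80 ksi.
Total weld length L_w = 24 in. Treat welds as unit-width lines.
Centroid: x̄ = 2×5.5×2.75 / 24 = 1.26 in from the vertical weld.
Polar moment about centroid: J = I_x + I_y = [13³/12 + 2×5.5×6.5²] + [13×1.26² + 2(5.5³/12 + 5.5×1.49²)] = 720.6 in³.
Direct shear f_v = P/L_w = 38.7 / 24 = 1.613 kip/in (vertical).
Torsion M = P·e = 38.7 × 12.5 = 483.75 kip·in.
Critical point at (x, y) = (4.24, 6.5) from centroid. f_tx = M·y/J = 4.363 kip/in; f_ty = M·x/J = 2.846 kip/in.
Resultant f_max = √[f_tx² + (f_v + f_ty)²] = √[4.363² + (1.613 + 2.846)²] = 6.238 kip/in.
Capacity per unit length: r_n/Ω = (1/2.0) × 0.6 × 80 × (0.707 × 0.5) = 8.484 kip/in.
6.238 ≤ 8.484 → adequate.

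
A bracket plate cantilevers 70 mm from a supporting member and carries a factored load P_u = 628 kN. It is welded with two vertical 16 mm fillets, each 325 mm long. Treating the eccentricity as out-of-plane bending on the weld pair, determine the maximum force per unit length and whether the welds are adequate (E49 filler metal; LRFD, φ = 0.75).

f_max ≈ 1580 N/mm; adequate

E49XX → F_EXX = 490 MPa.
L_w = 2 × 325 = 650 mm; section modulus (unit throat) S = 2 × L²/6 = 35210 mm².
Direct shear f_v = P/L_w = 628×10³/650 = 966.2 N/mm.
Moment M = P × e = 628×10³ × 70 = 43960000 N·mm; bending f_b = M/S = 1249 N/mm.
f_max = √(f_v² + f_b²) = √(966.2² + 1249²) = 1579 N/mm.
φr_n = 0.75 × 0.6 × 490 × (0.707 × 16) = 2494 N/mm → adequate.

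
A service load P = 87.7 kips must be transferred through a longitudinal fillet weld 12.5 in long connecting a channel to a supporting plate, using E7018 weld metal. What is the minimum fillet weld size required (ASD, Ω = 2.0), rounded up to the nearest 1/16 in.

E70XX → F_EXX = 70 ksi.
Total weld length L = 12.5 in.
Required throat t_e = P × Ω / (0.6 F_EXX × L) = 87.7 × 2.0 / (0.6 × 70 × 12.5) = 0.3341 in.
Required leg w = t_e / 0.707 = 0.4726 in → use 1/2 in.

w = 1/2 in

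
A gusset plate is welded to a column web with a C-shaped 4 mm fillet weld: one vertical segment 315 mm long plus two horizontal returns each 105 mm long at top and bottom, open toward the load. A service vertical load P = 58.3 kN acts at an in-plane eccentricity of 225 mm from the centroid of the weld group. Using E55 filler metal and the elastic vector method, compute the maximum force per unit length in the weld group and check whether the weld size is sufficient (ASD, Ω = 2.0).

E55XX → F_EXX = 550 MPa.
Total weld length L_w = 525 mm. Treat welds as unit-width lines.
Centroid: x̄ = 2×105×52.5 / 525 = 21 mm from the vertical weld.
Polar moment about centroid: J = I_x + I_y = [315³/12 + 2×105×157.5²] + [315×21² + 2(105³/12 + 105×31.5²)] = 8354000 mm³.
Direct shear f_v = P/L_w = 58.3×10³ / 525 = 111 N/mm (vertical).
Torsion M = P·e = 58.3×10³ × 225 = 13118000 N·mm.
Critical point at (x, y) = (84, 157.5) from centroid. f_tx = M·y/J = 247.3 N/mm; f_ty = M·x/J = 131.9 N/mm.
Resultant f_max = √[f_tx² + (f_v + f_ty)²] = √[247.3² + (111 + 131.9)²] = 346.7 N/mm.
Capacity per unit length: r_n/Ω = (1/2.0) × 0.6 × 550 × (0.707 × 4) = 466.6 N/mm.
346.7 ≤ 466.6 → adequate.

f_max ≈ 347 N/mm; adequate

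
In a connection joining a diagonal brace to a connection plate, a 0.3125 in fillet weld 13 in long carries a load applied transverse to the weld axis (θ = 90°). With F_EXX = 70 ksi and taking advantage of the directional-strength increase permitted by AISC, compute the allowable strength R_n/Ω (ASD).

R_n/Ω ≈ 90.5 kips

t_e = 0.707 × 0.3125 = 0.2209 in; A_we = 0.2209 × 13 = 2.872 in².
Directional factor: 1.0 + 0.5 sin^1.5(90°) = 1.5.
F_nw = 0.6 × 70 × 1.5 = 63 ksi.
R_n/Ω = (63 × 2.872) / 2.0 = 90.47 kips.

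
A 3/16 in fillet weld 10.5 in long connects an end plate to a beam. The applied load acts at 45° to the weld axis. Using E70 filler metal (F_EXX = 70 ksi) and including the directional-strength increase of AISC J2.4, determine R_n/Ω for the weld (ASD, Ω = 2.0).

R_n/Ω ≈ 37.9 kips

t_e = 0.707 × 0.1875 = 0.1326 in; A_we = 0.1326 × 10.5 = 1.392 in².
Directional factor: 1.0 + 0.5 sin^1.5(45°) = 1.297.
F_nw = 0.6 × 70 × 1.297 = 54.49 ksi.
R_n/Ω = (54.49 × 1.392) / 2.0 = 37.92 kips.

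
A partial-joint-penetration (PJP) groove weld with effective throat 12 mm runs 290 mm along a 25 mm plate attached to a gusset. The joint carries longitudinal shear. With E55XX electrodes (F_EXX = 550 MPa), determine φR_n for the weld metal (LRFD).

φR_n ≈ 861 kN

Effective throat (given) t_e = 12 mm.
A_we = 12 × 290 = 3480 mm².
F_nw = 0.6 F_EXX = 330 MPa.
φR_n = 0.75 × 330 × 3480 × 10⁻³ = 861.3 kN.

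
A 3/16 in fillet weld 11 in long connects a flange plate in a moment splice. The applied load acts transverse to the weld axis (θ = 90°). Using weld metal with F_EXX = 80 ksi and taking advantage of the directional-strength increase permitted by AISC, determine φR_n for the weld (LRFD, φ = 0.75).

φR_n ≈ 78.7 kip

t_e = 0.707 × 0.1875 = 0.1326 in; A_we = 0.1326 × 11 = 1.458 in².
Directional factor: 1.0 + 0.5 sin^1.5(90°) = 1.5.
F_nw = 0.6 × 80 × 1.5 = 72 ksi.
φR_n = 0.75 × 72 × 1.458 = 78.74 kip.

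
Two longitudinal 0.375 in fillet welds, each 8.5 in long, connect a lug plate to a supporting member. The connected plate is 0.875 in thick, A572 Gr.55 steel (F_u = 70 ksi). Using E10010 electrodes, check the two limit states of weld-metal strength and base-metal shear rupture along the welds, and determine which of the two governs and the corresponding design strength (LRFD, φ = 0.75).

φR_n ≈ 203 kip (weld metal governs)

E100XX → F_EXX = 100 ksi.
t_e = 0.707 × 0.375 = 0.2651 in; L = 17 in.
Weld metal: φR_n = 0.75 × 0.6 × 100 × 0.2651 × 17 = 202.8 kip.
Base metal (shear rupture): φR_n = 0.75 × 0.6 × 70 × 0.875 × 17 = 468.6 kip.
Governing: weld metal.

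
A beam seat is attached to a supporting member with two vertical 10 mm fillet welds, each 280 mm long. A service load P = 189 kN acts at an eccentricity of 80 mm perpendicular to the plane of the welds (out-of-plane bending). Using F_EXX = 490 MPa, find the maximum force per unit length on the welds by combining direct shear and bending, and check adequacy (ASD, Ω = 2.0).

f_max ≈ 670 N/mm; adequate

L_w = 2 × 280 = 560 mm; section modulus (unit throat) S = 2 × L²/6 = 26130 mm².
Direct shear f_v = P/L_w = 189×10³/560 = 337.5 N/mm.
Moment M = P × e = 189×10³ × 80 = 15120000 N·mm; bending f_b = M/S = 578.6 N/mm.
f_max = √(f_v² + f_b²) = √(337.5² + 578.6²) = 669.8 N/mm.
r_n/Ω = (1/2.0) × 0.6 × 490 × (0.707 × 10) = 1039 N/mm → adequate.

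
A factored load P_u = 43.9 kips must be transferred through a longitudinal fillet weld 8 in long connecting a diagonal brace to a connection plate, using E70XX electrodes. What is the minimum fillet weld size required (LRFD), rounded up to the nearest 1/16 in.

E70XX → F_EXX = 70 ksi.
Total weld length L = 8 in.
Required throat t_e = P_u / (φ × 0.6 F_EXX × L) = 43.9 / (0.75 × 0.6 × 70 × 8) = 0.1742 in.
Required leg w = t_e / 0.707 = 0.2464 in → use 1/4 in.

w = 1/4 in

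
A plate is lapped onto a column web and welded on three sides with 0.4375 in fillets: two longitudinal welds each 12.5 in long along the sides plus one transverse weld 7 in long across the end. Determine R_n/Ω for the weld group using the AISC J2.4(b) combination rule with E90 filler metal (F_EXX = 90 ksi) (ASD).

t_e = 0.707 × 0.4375 = 0.3093 in.
R_nwl = 0.6 × 90 × 0.3093 × 25 = 417.6 kips (longitudinal, 2 welds).
R_nwt = 0.6 × 90 × 0.3093 × 7 = 116.9 kips (transverse, base value).
(i) R_nwl + R_nwt = 534.5 kips; (ii) 0.85 R_nwl + 1.5 R_nwt = 530.3 kips.
R_n = max = 534.5 kips [governs: (i)]; R_n/Ω = 267.2 kips.

R_n/Ω ≈ 267 kips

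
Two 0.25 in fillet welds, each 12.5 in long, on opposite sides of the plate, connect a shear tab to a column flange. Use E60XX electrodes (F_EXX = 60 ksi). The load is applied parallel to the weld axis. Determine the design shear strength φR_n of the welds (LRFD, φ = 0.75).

Effective throat t_e = 0.707 × 0.25 = 0.1767 in.
Total length L = 25 in; A_we = 0.1767 × 25 = 4.419 in².
F_nw = 0.6 F_EXX = 0.6 × 60 = 36 ksi.
φR_n = 0.75 × 36 × 4.419 = 119.3 kip.

φR_n ≈ 119 kip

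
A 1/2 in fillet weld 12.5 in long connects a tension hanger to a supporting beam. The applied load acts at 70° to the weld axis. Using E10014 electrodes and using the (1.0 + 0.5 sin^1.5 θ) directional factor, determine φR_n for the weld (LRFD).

φR_n ≈ 289 kips

E100XX → F_EXX = 100 ksi.
t_e = 0.707 × 0.5 = 0.3535 in; A_we = 0.3535 × 12.5 = 4.419 in².
Directional factor: 1.0 + 0.5 sin^1.5(70°) = 1.455.
F_nw = 0.6 × 100 × 1.455 = 87.33 ksi.
φR_n = 0.75 × 87.33 × 4.419 = 289.4 kips.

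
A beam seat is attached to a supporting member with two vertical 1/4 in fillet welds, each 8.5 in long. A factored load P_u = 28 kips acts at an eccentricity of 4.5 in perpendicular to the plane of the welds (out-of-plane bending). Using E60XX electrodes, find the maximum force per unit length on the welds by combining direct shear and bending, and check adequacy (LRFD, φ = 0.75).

f_max ≈ 5.48 kip/in; NOT adequate

E60XX → F_EXX = 60 ksi.
L_w = 2 × 8.5 = 17 in; section modulus (unit throat) S = 2 × L²/6 = 24.08 in².
Direct shear f_v = P/L_w = 28/17 = 1.647 kip/in.
Moment M = P × e = 28 × 4.5 = 126 kip·in; bending f_b = M/S = 5.232 kip/in.
f_max = √(f_v² + f_b²) = √(1.647² + 5.232²) = 5.485 kip/in.
φr_n = 0.75 × 0.6 × 60 × (0.707 × 0.25) = 4.772 kip/in → NOT adequate.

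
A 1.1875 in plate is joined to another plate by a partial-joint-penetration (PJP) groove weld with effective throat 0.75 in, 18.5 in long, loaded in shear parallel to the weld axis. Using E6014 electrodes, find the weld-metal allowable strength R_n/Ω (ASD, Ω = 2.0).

R_n/Ω ≈ 250 kips

E60XX → F_EXX = 60 ksi.
Effective throat (given) t_e = 0.75 in.
A_we = 0.75 × 18.5 = 13.88 in².
F_nw = 0.6 F_EXX = 36 ksi.
R_n/Ω = (36 × 13.88) / 2.0 = 249.8 kips.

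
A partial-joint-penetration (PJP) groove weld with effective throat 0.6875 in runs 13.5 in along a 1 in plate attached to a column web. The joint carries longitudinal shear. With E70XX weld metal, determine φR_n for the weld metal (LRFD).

φR_n ≈ 292 kips

E70XX → F_EXX = 70 ksi.
Effective throat (given) t_e = 0.6875 in.
A_we = 0.6875 × 13.5 = 9.281 in².
F_nw = 0.6 F_EXX = 42 ksi.
φR_n = 0.75 × 42 × 9.281 = 292.4 kips.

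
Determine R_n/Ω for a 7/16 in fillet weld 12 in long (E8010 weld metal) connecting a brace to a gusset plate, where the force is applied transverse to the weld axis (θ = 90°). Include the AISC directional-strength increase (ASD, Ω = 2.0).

E80XX → F_EXX = 80 ksi.
t_e = 0.707 × 0.4375 = 0.3093 in; A_we = 0.3093 × 12 = 3.712 in².
Directional factor: 1.0 + 0.5 sin^1.5(90°) = 1.5.
F_nw = 0.6 × 80 × 1.5 = 72 ksi.
R_n/Ω = (72 × 3.712) / 2.0 = 133.6 kip.

R_n/Ω ≈ 134 kip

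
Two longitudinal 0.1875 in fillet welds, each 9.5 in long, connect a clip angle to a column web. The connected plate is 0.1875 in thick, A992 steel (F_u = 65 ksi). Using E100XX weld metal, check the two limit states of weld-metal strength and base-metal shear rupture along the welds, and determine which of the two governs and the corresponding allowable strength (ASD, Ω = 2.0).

R_n/Ω ≈ 69.5 kips (base-metal shear rupture governs)

E100XX → F_EXX = 100 ksi.
t_e = 0.707 × 0.1875 = 0.1326 in; L = 19 in.
Weld metal: R_n/Ω = (1/2.0) × 0.6 × 100 × 0.1326 × 19 = 75.56 kips.
Base metal (shear rupture): R_n/Ω = (1/2.0) × 0.6 × 65 × 0.1875 × 19 = 69.47 kips.
Governing: base-metal shear rupture.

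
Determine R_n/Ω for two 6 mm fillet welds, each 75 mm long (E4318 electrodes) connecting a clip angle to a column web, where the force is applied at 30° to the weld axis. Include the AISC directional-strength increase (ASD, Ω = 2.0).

E43XX → F_EXX = 430 MPa.
t_e = 0.707 × 6 = 4.242 mm; A_we = 4.242 × 150 = 636.3 mm².
Directional factor: 1.0 + 0.5 sin^1.5(30°) = 1.177.
F_nw = 0.6 × 430 × 1.177 = 303.6 MPa.
R_n/Ω = (303.6 × 636.3) / 2.0 × 10⁻³ = 96.59 kN.

R_n/Ω ≈ 96.6 kN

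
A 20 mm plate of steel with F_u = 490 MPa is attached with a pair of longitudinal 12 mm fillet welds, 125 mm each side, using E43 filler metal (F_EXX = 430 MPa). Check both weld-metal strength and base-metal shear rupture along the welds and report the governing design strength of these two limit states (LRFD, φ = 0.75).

t_e = 0.707 × 12 = 8.484 mm; L = 250 mm.
Weld metal: φR_n = 0.75 × 0.6 × 430 × 8.484 × 250 × 10⁻³ = 410.4 kN.
Base metal (shear rupture): φR_n = 0.75 × 0.6 × 490 × 20 × 250 × 10⁻³ = 1102 kN.
Governing: weld metal.

φR_n ≈ 410 kN (weld metal governs)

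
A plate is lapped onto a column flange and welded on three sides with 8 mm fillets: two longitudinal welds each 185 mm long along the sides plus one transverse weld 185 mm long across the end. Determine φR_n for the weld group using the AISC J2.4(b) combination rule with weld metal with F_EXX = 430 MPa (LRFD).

φR_n ≈ 648 kN

t_e = 0.707 × 8 = 5.656 mm.
R_nwl = 0.6 × 430 × 5.656 × 370 × 10⁻³ = 539.9 kN (longitudinal, 2 welds).
R_nwt = 0.6 × 430 × 5.656 × 185 × 10⁻³ = 270 kN (transverse, base value).
(i) R_nwl + R_nwt = 809.9 kN; (ii) 0.85 R_nwl + 1.5 R_nwt = 863.9 kN.
R_n = max = 863.9 kN [governs: (ii)]; φR_n = 647.9 kN.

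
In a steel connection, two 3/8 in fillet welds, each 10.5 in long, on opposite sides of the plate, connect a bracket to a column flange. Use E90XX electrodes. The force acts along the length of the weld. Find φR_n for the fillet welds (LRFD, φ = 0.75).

φR_n ≈ 225 kip

E90XX → F_EXX = 90 ksi.
Effective throat t_e = 0.707 × 0.375 = 0.2651 in.
Total length L = 21 in; A_we = 0.2651 × 21 = 5.568 in².
F_nw = 0.6 F_EXX = 0.6 × 90 = 54 ksi.
φR_n = 0.75 × 54 × 5.568 = 225.5 kip.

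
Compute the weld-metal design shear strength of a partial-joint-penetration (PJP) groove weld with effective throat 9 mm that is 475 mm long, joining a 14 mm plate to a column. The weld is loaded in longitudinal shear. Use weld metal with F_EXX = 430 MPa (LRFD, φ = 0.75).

Effective throat (given) t_e = 9 mm.
A_we = 9 × 475 = 4275 mm².
F_nw = 0.6 F_EXX = 258 MPa.
φR_n = 0.75 × 258 × 4275 × 10⁻³ = 827.2 kN.

φR_n ≈ 827 kN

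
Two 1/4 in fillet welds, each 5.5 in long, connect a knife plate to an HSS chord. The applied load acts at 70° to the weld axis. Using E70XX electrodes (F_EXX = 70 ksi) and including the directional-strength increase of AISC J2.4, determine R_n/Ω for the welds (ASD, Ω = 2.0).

t_e = 0.707 × 0.25 = 0.1767 in; A_we = 0.1767 × 11 = 1.944 in².
Directional factor: 1.0 + 0.5 sin^1.5(70°) = 1.455.
F_nw = 0.6 × 70 × 1.455 = 61.13 ksi.
R_n/Ω = (61.13 × 1.944) / 2.0 = 59.43 kips.

R_n/Ω ≈ 59.4 kips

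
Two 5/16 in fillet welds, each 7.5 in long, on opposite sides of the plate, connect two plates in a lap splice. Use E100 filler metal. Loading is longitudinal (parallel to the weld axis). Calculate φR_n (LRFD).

φR_n ≈ 149 kips

E100XX → F_EXX = 100 ksi.
Effective throat t_e = 0.707 × 0.3125 = 0.2209 in.
Total length L = 15 in; A_we = 0.2209 × 15 = 3.314 in².
F_nw = 0.6 F_EXX = 0.6 × 100 = 60 ksi.
φR_n = 0.75 × 60 × 3.314 = 149.1 kips.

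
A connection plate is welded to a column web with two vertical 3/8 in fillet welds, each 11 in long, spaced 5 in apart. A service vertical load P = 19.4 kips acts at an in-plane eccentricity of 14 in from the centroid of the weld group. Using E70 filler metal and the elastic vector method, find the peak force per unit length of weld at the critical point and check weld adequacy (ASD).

E70XX → F_EXX = 70 ksi.
Total weld length L_w = 22 in. Treat welds as unit-width lines.
Polar moment about centroid: J = 2[d³/12 + d(b/2)²] = 2[11³/12 + 11×2.5²] = 359.3 in³.
Direct shear f_v = P/L_w = 19.4 / 22 = 0.8818 kip/in (vertical).
Torsion M = P·e = 19.4 × 14 = 271.6 kip·in.
Critical point at (x, y) = (2.5, 5.5) from centroid. f_tx = M·y/J = 4.157 kip/in; f_ty = M·x/J = 1.89 kip/in.
Resultant f_max = √[f_tx² + (f_v + f_ty)²] = √[4.157² + (0.8818 + 1.89)²] = 4.996 kip/in.
Capacity per unit length: r_n/Ω = (1/2.0) × 0.6 × 70 × (0.707 × 0.375) = 5.568 kip/in.
4.996 ≤ 5.568 → adequate.

f_max ≈ 5 kip/in; adequate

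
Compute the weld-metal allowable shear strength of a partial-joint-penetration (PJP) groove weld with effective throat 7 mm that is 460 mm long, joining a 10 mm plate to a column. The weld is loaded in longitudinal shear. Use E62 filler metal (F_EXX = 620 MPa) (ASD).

R_n/Ω ≈ 599 kN

Effective throat (given) t_e = 7 mm.
A_we = 7 × 460 = 3220 mm².
F_nw = 0.6 F_EXX = 372 MPa.
R_n/Ω = (372 × 3220) / 2.0 × 10⁻³ = 598.9 kN.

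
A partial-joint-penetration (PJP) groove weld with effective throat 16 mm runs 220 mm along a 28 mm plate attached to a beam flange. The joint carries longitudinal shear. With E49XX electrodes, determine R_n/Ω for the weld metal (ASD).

R_n/Ω ≈ 517 kN

E49XX → F_EXX = 490 MPa.
Effective throat (given) t_e = 16 mm.
A_we = 16 × 220 = 3520 mm².
F_nw = 0.6 F_EXX = 294 MPa.
R_n/Ω = (294 × 3520) / 2.0 × 10⁻³ = 517.4 kN.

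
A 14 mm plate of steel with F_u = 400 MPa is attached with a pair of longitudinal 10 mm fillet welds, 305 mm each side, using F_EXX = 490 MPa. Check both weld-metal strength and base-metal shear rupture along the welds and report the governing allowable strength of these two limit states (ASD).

t_e = 0.707 × 10 = 7.07 mm; L = 610 mm.
Weld metal: R_n/Ω = (1/2.0) × 0.6 × 490 × 7.07 × 610 × 10⁻³ = 634 kN.
Base metal (shear rupture): R_n/Ω = (1/2.0) × 0.6 × 400 × 14 × 610 × 10⁻³ = 1025 kN.
Governing: weld metal.

R_n/Ω ≈ 634 kN (weld metal governs)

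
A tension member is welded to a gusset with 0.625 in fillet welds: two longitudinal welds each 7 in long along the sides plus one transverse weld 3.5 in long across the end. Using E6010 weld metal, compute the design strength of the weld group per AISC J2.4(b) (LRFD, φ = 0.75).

E60XX → F_EXX = 60 ksi.
t_e = 0.707 × 0.625 = 0.4419 in.
R_nwl = 0.6 × 60 × 0.4419 × 14 = 222.7 kips (longitudinal, 2 welds).
R_nwt = 0.6 × 60 × 0.4419 × 3.5 = 55.68 kips (transverse, base value).
(i) R_nwl + R_nwt = 278.4 kips; (ii) 0.85 R_nwl + 1.5 R_nwt = 272.8 kips.
R_n = max = 278.4 kips [governs: (i)]; φR_n = 208.8 kips.

φR_n ≈ 209 kips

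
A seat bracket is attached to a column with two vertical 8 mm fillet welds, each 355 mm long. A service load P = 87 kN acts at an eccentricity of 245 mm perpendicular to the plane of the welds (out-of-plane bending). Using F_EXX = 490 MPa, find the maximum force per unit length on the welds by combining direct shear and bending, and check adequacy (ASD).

f_max ≈ 522 N/mm; adequate

L_w = 2 × 355 = 710 mm; section modulus (unit throat) S = 2 × L²/6 = 42010 mm².
Direct shear f_v = P/L_w = 87×10³/710 = 122.5 N/mm.
Moment M = P × e = 87×10³ × 245 = 21315000 N·mm; bending f_b = M/S = 507.4 N/mm.
f_max = √(f_v² + f_b²) = √(122.5² + 507.4²) = 522 N/mm.
r_n/Ω = (1/2.0) × 0.6 × 490 × (0.707 × 8) = 831.4 N/mm → adequate.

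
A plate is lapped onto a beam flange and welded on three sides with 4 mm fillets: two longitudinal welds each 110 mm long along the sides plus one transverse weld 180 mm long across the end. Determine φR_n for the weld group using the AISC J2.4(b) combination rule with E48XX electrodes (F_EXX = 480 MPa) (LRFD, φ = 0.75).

t_e = 0.707 × 4 = 2.828 mm.
R_nwl = 0.6 × 480 × 2.828 × 220 × 10⁻³ = 179.2 kN (longitudinal, 2 welds).
R_nwt = 0.6 × 480 × 2.828 × 180 × 10⁻³ = 146.6 kN (transverse, base value).
(i) R_nwl + R_nwt = 325.8 kN; (ii) 0.85 R_nwl + 1.5 R_nwt = 372.2 kN.
R_n = max = 372.2 kN [governs: (ii)]; φR_n = 279.2 kN.

φR_n ≈ 279 kN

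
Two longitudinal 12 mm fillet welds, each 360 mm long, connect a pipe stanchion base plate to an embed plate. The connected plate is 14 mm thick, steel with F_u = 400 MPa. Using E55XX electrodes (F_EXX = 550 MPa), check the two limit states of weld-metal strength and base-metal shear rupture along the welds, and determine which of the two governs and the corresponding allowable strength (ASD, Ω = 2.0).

t_e = 0.707 × 12 = 8.484 mm; L = 720 mm.
Weld metal: R_n/Ω = (1/2.0) × 0.6 × 550 × 8.484 × 720 × 10⁻³ = 1008 kN.
Base metal (shear rupture): R_n/Ω = (1/2.0) × 0.6 × 400 × 14 × 720 × 10⁻³ = 1210 kN.
Governing: weld metal.

R_n/Ω ≈ 1010 kN (weld metal governs)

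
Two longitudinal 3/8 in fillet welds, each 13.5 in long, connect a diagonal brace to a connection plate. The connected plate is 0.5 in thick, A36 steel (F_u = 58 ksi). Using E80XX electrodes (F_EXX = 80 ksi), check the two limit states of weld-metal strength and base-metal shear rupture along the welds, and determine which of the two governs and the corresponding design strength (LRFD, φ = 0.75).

t_e = 0.707 × 0.375 = 0.2651 in; L = 27 in.
Weld metal: φR_n = 0.75 × 0.6 × 80 × 0.2651 × 27 = 257.7 kips.
Base metal (shear rupture): φR_n = 0.75 × 0.6 × 58 × 0.5 × 27 = 352.3 kips.
Governing: weld metal.

φR_n ≈ 258 kips (weld metal governs)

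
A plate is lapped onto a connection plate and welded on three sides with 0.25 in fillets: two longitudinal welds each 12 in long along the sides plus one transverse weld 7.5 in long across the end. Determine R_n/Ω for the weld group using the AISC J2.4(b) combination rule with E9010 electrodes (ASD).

R_n/Ω ≈ 151 kip

E90XX → F_EXX = 90 ksi.
t_e = 0.707 × 0.25 = 0.1767 in.
R_nwl = 0.6 × 90 × 0.1767 × 24 = 229.1 kip (longitudinal, 2 welds).
R_nwt = 0.6 × 90 × 0.1767 × 7.5 = 71.58 kip (transverse, base value).
(i) R_nwl + R_nwt = 300.7 kip; (ii) 0.85 R_nwl + 1.5 R_nwt = 302.1 kip.
R_n = max = 302.1 kip [governs: (ii)]; R_n/Ω = 151 kip.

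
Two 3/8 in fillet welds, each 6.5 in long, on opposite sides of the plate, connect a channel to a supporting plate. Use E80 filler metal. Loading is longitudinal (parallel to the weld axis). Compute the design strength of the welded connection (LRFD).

φR_n ≈ 124 kips

E80XX → F_EXX = 80 ksi.
Effective throat t_e = 0.707 × 0.375 = 0.2651 in.
Total length L = 13 in; A_we = 0.2651 × 13 = 3.447 in².
F_nw = 0.6 F_EXX = 0.6 × 80 = 48 ksi.
φR_n = 0.75 × 48 × 3.447 = 124.1 kips.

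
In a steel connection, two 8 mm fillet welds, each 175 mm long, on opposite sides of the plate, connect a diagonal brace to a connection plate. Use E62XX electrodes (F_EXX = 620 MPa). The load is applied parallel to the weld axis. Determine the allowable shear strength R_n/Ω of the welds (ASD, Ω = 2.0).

Effective throat t_e = 0.707 × 8 = 5.656 mm.
Total length L = 350 mm; A_we = 5.656 × 350 = 1980 mm².
F_nw = 0.6 F_EXX = 0.6 × 620 = 372 MPa.
R_n = 372 × 1980 × 10⁻³ = 736.4 kN; R_n/Ω = 736.4/2.0 = 368.2 kN.

R_n/Ω ≈ 368 kN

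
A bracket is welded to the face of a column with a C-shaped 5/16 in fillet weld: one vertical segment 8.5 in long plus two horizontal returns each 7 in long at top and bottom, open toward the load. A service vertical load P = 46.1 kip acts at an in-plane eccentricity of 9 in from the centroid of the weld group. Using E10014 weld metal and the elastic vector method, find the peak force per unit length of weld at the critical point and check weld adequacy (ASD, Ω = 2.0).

E100XX → F_EXX = 100 ksi.
Total weld length L_w = 22.5 in. Treat welds as unit-width lines.
Centroid: x̄ = 2×7×3.5 / 22.5 = 2.178 in from the vertical weld.
Polar moment about centroid: J = I_x + I_y = [8.5³/12 + 2×7×4.25²] + [8.5×2.178² + 2(7³/12 + 7×1.322²)] = 426 in³.
Direct shear f_v = P/L_w = 46.1 / 22.5 = 2.049 kip/in (vertical).
Torsion M = P·e = 46.1 × 9 = 414.9 kip·in.
Critical point at (x, y) = (4.822, 4.25) from centroid. f_tx = M·y/J = 4.139 kip/in; f_ty = M·x/J = 4.696 kip/in.
Resultant f_max = √[f_tx² + (f_v + f_ty)²] = √[4.139² + (2.049 + 4.696)²] = 7.914 kip/in.
Capacity per unit length: r_n/Ω = (1/2.0) × 0.6 × 100 × (0.707 × 0.3125) = 6.628 kip/in.
7.914 > 6.628 → NOT adequate.

f_max ≈ 7.91 kip/in; NOT adequate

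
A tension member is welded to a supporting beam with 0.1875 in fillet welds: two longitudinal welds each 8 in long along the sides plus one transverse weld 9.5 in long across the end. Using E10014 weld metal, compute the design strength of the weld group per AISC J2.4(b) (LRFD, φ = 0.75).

E100XX → F_EXX = 100 ksi.
t_e = 0.707 × 0.1875 = 0.1326 in.
R_nwl = 0.6 × 100 × 0.1326 × 16 = 127.3 kip (longitudinal, 2 welds).
R_nwt = 0.6 × 100 × 0.1326 × 9.5 = 75.56 kip (transverse, base value).
(i) R_nwl + R_nwt = 202.8 kip; (ii) 0.85 R_nwl + 1.5 R_nwt = 221.5 kip.
R_n = max = 221.5 kip [governs: (ii)]; φR_n = 166.1 kip.

φR_n ≈ 166 kip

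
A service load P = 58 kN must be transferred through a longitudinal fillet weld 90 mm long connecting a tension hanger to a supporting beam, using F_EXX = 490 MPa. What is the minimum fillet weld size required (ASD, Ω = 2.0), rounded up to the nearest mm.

w = 7 mm

Total weld length L = 90 mm.
Required throat t_e = P × Ω / (0.6 F_EXX × L) = 58 × 2.0 / (0.6 × 490 × 90 × 10⁻³) = 4.384 mm.
Required leg w = t_e / 0.707 = 6.201 mm → use 7 mm.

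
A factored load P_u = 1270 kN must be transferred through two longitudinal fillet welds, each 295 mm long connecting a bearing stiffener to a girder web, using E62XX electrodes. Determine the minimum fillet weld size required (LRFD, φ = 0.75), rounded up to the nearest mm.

w = 11 mm

E62XX → F_EXX = 620 MPa.
Total weld length L = 590 mm.
Required throat t_e = P_u / (φ × 0.6 F_EXX × L) = 1270 / (0.75 × 0.6 × 620 × 590 × 10⁻³) = 7.715 mm.
Required leg w = t_e / 0.707 = 10.91 mm → use 11 mm.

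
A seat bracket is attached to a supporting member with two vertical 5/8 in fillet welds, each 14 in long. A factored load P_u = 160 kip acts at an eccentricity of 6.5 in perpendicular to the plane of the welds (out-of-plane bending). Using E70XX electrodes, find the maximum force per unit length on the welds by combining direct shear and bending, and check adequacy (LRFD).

f_max ≈ 16.9 kip/in; NOT adequate

E70XX → F_EXX = 70 ksi.
L_w = 2 × 14 = 28 in; section modulus (unit throat) S = 2 × L²/6 = 65.33 in².
Direct shear f_v = P/L_w = 160/28 = 5.714 kip/in.
Moment M = P × e = 160 × 6.5 = 1040 kip·in; bending f_b = M/S = 15.92 kip/in.
f_max = √(f_v² + f_b²) = √(5.714² + 15.92²) = 16.91 kip/in.
φr_n = 0.75 × 0.6 × 70 × (0.707 × 0.625) = 13.92 kip/in → NOT adequate.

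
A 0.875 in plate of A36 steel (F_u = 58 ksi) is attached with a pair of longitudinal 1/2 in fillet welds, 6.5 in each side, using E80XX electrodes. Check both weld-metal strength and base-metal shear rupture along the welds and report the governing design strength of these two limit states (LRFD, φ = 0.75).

E80XX → F_EXX = 80 ksi.
t_e = 0.707 × 0.5 = 0.3535 in; L = 13 in.
Weld metal: φR_n = 0.75 × 0.6 × 80 × 0.3535 × 13 = 165.4 kip.
Base metal (shear rupture): φR_n = 0.75 × 0.6 × 58 × 0.875 × 13 = 296.9 kip.
Governing: weld metal.

φR_n ≈ 165 kip (weld metal governs)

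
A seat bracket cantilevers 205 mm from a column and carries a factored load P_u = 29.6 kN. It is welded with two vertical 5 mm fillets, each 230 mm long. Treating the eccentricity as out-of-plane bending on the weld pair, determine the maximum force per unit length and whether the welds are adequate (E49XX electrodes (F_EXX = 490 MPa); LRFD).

L_w = 2 × 230 = 460 mm; section modulus (unit throat) S = 2 × L²/6 = 17630 mm².
Direct shear f_v = P/L_w = 29.6×10³/460 = 64.35 N/mm.
Moment M = P × e = 29.6×10³ × 205 = 6068000 N·mm; bending f_b = M/S = 344.1 N/mm.
f_max = √(f_v² + f_b²) = √(64.35² + 344.1²) = 350.1 N/mm.
φr_n = 0.75 × 0.6 × 490 × (0.707 × 5) = 779.5 N/mm → adequate.

f_max ≈ 350 N/mm; adequate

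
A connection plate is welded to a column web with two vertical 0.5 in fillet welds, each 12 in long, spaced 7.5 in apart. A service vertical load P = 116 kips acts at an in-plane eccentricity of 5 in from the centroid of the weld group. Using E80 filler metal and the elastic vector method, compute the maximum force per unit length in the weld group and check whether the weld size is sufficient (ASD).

f_max ≈ 10 kip/in; NOT adequate

E80XX → F_EXX = 80 ksi.
Total weld length L_w = 24 in. Treat welds as unit-width lines.
Polar moment about centroid: J = 2[d³/12 + d(b/2)²] = 2[12³/12 + 12×3.75²] = 625.5 in³.
Direct shear f_v = P/L_w = 116 / 24 = 4.833 kip/in (vertical).
Torsion M = P·e = 116 × 5 = 580 kip·in.
Critical point at (x, y) = (3.75, 6) from centroid. f_tx = M·y/J = 5.564 kip/in; f_ty = M·x/J = 3.477 kip/in.
Resultant f_max = √[f_tx² + (f_v + f_ty)²] = √[5.564² + (4.833 + 3.477)²] = 10 kip/in.
Capacity per unit length: r_n/Ω = (1/2.0) × 0.6 × 80 × (0.707 × 0.5) = 8.484 kip/in.
10 > 8.484 → NOT adequate.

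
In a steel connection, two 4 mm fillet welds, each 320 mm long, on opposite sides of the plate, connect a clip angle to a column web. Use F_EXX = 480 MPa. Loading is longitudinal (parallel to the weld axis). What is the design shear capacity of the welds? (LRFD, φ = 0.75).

φR_n ≈ 391 kN

Effective throat t_e = 0.707 × 4 = 2.828 mm.
Total length L = 640 mm; A_we = 2.828 × 640 = 1810 mm².
F_nw = 0.6 F_EXX = 0.6 × 480 = 288 MPa.
φR_n = 0.75 × 288 × 1810 × 10⁻³ = 390.9 kN.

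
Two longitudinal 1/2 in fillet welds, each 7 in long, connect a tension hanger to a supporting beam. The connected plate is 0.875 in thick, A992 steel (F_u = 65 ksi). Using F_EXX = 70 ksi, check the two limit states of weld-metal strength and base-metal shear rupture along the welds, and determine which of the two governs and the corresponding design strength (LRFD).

t_e = 0.707 × 0.5 = 0.3535 in; L = 14 in.
Weld metal: φR_n = 0.75 × 0.6 × 70 × 0.3535 × 14 = 155.9 kip.
Base metal (shear rupture): φR_n = 0.75 × 0.6 × 65 × 0.875 × 14 = 358.3 kip.
Governing: weld metal.

φR_n ≈ 156 kip (weld metal governs)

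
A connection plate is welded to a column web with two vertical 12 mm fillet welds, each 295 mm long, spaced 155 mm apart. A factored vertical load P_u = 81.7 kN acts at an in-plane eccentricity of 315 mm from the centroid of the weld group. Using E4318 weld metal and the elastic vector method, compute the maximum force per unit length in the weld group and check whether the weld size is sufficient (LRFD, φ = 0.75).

E43XX → F_EXX = 430 MPa.
Total weld length L_w = 590 mm. Treat welds as unit-width lines.
Polar moment about centroid: J = 2[d³/12 + d(b/2)²] = 2[295³/12 + 295×77.5²] = 7822000 mm³.
Direct shear f_v = P/L_w = 81.7×10³ / 590 = 138.5 N/mm (vertical).
Torsion M = P·e = 81.7×10³ × 315 = 25736000 N·mm.
Critical point at (x, y) = (77.5, 147.5) from centroid. f_tx = M·y/J = 485.3 N/mm; f_ty = M·x/J = 255 N/mm.
Resultant f_max = √[f_tx² + (f_v + f_ty)²] = √[485.3² + (138.5 + 255)²] = 624.7 N/mm.
Capacity per unit length: φr_n = 0.75 × 0.6 × 430 × (0.707 × 12) = 1642 N/mm.
624.7 ≤ 1642 → adequate.

f_max ≈ 625 N/mm; adequate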